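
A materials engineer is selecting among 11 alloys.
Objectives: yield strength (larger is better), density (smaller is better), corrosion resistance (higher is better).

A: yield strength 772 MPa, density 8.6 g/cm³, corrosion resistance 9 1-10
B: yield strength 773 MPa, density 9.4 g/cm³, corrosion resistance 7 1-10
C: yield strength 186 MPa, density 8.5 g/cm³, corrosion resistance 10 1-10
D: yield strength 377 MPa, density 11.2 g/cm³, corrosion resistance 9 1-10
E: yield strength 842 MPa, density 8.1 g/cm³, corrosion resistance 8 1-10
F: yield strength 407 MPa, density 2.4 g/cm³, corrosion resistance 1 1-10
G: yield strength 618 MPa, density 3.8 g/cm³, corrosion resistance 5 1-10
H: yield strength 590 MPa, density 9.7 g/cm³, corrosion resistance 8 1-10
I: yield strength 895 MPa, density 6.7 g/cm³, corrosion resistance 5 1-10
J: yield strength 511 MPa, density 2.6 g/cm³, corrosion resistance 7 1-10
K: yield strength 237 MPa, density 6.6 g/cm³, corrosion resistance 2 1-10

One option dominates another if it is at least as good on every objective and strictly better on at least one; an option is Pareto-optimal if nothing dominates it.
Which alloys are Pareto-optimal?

A, C, E, F, G, I, J

A: not dominated.
B: dominated by E (yield strength 842≥773, density 8.1≤9.4, corrosion resistance 8≥7).
C: not dominated (best corrosion resistance).
D: dominated by A (yield strength 772≥377, density 8.6≤11.2, corrosion resistance 9≥9).
E: not dominated.
F: not dominated (best density).
G: not dominated.
H: dominated by A (yield strength 772≥590, density 8.6≤9.7, corrosion resistance 9≥8).
I: not dominated (best yield strength).
J: not dominated.
K: dominated by G (yield strength 618≥237, density 3.8≤6.6, corrosion resistance 5≥2).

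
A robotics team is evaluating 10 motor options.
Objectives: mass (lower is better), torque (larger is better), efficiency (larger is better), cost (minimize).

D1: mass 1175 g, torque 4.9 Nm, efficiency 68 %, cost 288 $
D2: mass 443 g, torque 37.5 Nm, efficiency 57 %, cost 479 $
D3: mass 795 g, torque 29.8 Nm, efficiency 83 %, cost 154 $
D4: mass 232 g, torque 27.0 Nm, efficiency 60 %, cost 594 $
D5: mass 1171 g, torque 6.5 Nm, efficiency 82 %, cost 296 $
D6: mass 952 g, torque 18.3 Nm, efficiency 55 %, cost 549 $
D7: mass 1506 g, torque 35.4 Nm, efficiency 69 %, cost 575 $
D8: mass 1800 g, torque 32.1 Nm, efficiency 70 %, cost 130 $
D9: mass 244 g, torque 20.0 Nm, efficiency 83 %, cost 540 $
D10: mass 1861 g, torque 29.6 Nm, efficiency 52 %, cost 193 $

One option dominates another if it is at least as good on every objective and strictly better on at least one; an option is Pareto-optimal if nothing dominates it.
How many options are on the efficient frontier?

6

D1: dominated by D3 (mass 795≤1175, torque 29.8≥4.9, efficiency 83≥68, cost 154≤288).
D2: not dominated (best torque).
D3: not dominated.
D4: not dominated (best mass).
D5: dominated by D3 (mass 795≤1171, torque 29.8≥6.5, efficiency 83≥82, cost 154≤296).
D6: dominated by D2 (mass 443≤952, torque 37.5≥18.3, efficiency 57≥55, cost 479≤549).
D7: not dominated.
D8: not dominated (best cost).
D9: not dominated.
D10: dominated by D3 (mass 795≤1861, torque 29.8≥29.6, efficiency 83≥52, cost 154≤193).
Pareto-optimal: D2, D3, D4, D7, D8, D9 → 6.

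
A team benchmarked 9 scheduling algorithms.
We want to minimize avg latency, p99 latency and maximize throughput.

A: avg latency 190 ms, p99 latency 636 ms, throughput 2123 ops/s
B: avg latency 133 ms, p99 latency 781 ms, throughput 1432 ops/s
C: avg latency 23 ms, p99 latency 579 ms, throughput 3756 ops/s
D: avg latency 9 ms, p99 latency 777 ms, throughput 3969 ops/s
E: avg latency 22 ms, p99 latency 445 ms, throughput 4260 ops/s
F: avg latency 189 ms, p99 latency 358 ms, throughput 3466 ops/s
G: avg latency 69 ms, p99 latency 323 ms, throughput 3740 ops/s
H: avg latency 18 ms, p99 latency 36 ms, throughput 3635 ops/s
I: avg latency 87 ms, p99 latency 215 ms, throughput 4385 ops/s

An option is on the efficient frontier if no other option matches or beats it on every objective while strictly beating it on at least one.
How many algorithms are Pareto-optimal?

5

A: dominated by C (avg latency 23≤190, p99 latency 579≤636, throughput 3756≥2123).
B: dominated by C (avg latency 23≤133, p99 latency 579≤781, throughput 3756≥1432).
C: dominated by E (avg latency 22≤23, p99 latency 445≤579, throughput 4260≥3756).
D: not dominated (best avg latency).
E: not dominated.
F: dominated by G (avg latency 69≤189, p99 latency 323≤358, throughput 3740≥3466).
G: not dominated.
H: not dominated (best p99 latency).
I: not dominated (best throughput).
Pareto-optimal: D, E, G, H, I → 5.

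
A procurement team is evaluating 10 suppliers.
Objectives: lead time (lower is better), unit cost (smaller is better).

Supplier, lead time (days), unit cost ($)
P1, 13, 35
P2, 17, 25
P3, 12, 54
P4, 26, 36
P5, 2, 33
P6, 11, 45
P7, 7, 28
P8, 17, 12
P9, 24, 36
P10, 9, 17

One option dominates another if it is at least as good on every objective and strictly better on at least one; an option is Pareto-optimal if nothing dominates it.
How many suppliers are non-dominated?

4

P1: dominated by P5 (lead time 2≤13, unit cost 33≤35).
P2: dominated by P8 (lead time 17≤17, unit cost 12≤25).
P3: dominated by P5 (lead time 2≤12, unit cost 33≤54).
P4: dominated by P1 (lead time 13≤26, unit cost 35≤36).
P5: not dominated (best lead time).
P6: dominated by P5 (lead time 2≤11, unit cost 33≤45).
P7: not dominated.
P8: not dominated (best unit cost).
P9: dominated by P1 (lead time 13≤24, unit cost 35≤36).
P10: not dominated.
Pareto-optimal: P5, P7, P8, P10 → 4.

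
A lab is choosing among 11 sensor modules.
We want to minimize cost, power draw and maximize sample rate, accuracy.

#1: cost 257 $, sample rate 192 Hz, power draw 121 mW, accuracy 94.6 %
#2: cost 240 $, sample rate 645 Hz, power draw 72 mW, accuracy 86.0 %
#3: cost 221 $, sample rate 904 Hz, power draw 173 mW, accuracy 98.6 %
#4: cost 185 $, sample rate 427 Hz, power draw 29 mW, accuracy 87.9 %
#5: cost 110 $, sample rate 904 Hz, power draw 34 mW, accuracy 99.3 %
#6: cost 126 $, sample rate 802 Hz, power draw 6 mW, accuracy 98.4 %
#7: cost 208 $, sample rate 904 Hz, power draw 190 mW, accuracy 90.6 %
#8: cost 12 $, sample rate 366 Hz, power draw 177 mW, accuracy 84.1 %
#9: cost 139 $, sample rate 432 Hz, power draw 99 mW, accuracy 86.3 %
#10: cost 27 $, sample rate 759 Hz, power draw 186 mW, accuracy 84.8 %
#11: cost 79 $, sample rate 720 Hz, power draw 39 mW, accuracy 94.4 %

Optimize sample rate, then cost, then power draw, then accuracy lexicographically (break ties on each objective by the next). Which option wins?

#5

First maximize sample rate: best is 904, kept {#3, #5, #7}.
Then minimize cost: best is 110, kept {#5}.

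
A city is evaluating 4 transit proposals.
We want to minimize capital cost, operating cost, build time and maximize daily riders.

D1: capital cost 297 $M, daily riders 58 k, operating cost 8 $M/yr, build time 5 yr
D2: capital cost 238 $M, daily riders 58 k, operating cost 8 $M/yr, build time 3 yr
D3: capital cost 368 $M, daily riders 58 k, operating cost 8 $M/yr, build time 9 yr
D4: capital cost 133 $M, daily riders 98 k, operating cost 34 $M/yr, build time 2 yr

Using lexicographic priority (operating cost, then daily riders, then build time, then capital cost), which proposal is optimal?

First minimize operating cost: best is 8, kept {D1, D2, D3}.
Then maximize daily riders: best is 58, kept {D1, D2, D3}.
Then minimize build time: best is 3, kept {D2}.

D2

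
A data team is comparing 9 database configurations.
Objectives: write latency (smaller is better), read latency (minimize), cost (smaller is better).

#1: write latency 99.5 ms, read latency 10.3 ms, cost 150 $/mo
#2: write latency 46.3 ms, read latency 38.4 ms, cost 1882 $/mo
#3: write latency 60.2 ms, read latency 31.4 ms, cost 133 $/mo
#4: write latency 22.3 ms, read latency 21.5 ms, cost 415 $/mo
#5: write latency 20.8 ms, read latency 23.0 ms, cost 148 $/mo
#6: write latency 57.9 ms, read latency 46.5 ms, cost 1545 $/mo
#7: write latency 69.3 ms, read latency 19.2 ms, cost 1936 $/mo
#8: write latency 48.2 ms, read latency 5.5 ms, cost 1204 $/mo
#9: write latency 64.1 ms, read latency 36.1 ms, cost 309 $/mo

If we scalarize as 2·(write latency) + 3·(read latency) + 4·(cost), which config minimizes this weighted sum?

#1: 2·99.5 + 3·10.3 + 4·150 = 829.9
#2: 2·46.3 + 3·38.4 + 4·1882 = 7735.8
#3: 2·60.2 + 3·31.4 + 4·133 = 746.6
#4: 2·22.3 + 3·21.5 + 4·415 = 1769.1
#5: 2·20.8 + 3·23.0 + 4·148 = 702.6
#6: 2·57.9 + 3·46.5 + 4·1545 = 6435.3
#7: 2·69.3 + 3·19.2 + 4·1936 = 7940.2
#8: 2·48.2 + 3·5.5 + 4·1204 = 4928.9
#9: 2·64.1 + 3·36.1 + 4·309 = 1472.5
Lowest: #5 at 702.6.

#5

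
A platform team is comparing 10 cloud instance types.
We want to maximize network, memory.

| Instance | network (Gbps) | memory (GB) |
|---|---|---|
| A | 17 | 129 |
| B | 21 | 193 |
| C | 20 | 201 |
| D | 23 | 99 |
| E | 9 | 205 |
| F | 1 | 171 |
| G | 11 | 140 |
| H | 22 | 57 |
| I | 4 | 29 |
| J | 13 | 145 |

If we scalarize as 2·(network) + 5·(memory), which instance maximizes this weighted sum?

A: 2·17 + 5·129 = 679
B: 2·21 + 5·193 = 1007
C: 2·20 + 5·201 = 1045
D: 2·23 + 5·99 = 541
E: 2·9 + 5·205 = 1043
F: 2·1 + 5·171 = 857
G: 2·11 + 5·140 = 722
H: 2·22 + 5·57 = 329
I: 2·4 + 5·29 = 153
J: 2·13 + 5·145 = 751
Highest: C at 1045.

C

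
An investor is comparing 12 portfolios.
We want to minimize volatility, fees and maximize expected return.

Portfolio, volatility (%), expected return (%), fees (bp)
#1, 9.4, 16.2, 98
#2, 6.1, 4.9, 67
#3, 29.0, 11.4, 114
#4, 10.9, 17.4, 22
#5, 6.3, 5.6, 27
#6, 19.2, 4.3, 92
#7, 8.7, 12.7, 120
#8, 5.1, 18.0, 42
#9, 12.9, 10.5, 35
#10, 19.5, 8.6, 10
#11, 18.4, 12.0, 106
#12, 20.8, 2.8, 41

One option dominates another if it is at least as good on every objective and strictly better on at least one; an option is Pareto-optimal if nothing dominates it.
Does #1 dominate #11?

#1 vs #11: volatility 9.4≤18.4, expected return 16.2≥12.0, fees 98≤106 — #1 is at least as good on every objective with at least one strict improvement.

Yes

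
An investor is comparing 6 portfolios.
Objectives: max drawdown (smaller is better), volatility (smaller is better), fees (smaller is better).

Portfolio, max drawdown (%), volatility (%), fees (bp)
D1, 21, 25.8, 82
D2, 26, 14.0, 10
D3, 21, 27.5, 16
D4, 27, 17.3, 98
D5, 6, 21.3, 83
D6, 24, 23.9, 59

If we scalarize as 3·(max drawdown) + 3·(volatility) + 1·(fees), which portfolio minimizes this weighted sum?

D2

D1: 3·21 + 3·25.8 + 1·82 = 222.4
D2: 3·26 + 3·14.0 + 1·10 = 130.0
D3: 3·21 + 3·27.5 + 1·16 = 161.5
D4: 3·27 + 3·17.3 + 1·98 = 230.9
D5: 3·6 + 3·21.3 + 1·83 = 164.9
D6: 3·24 + 3·23.9 + 1·59 = 202.7
Lowest: D2 at 130.0.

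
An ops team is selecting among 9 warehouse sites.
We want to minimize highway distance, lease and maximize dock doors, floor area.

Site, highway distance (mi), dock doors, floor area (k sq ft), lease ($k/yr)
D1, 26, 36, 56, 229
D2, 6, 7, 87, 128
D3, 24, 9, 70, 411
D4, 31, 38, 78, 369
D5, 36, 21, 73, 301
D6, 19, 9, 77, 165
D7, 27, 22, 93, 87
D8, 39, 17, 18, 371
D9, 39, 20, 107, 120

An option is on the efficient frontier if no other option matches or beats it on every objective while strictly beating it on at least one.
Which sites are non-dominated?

D1, D2, D4, D6, D7, D9

D1: not dominated.
D2: not dominated (best highway distance).
D3: dominated by D6 (highway distance 19≤24, dock doors 9≥9, floor area 77≥70, lease 165≤411).
D4: not dominated (best dock doors).
D5: dominated by D7 (highway distance 27≤36, dock doors 22≥21, floor area 93≥73, lease 87≤301).
D6: not dominated.
D7: not dominated (best lease).
D8: dominated by D1 (highway distance 26≤39, dock doors 36≥17, floor area 56≥18, lease 229≤371).
D9: not dominated (best floor area).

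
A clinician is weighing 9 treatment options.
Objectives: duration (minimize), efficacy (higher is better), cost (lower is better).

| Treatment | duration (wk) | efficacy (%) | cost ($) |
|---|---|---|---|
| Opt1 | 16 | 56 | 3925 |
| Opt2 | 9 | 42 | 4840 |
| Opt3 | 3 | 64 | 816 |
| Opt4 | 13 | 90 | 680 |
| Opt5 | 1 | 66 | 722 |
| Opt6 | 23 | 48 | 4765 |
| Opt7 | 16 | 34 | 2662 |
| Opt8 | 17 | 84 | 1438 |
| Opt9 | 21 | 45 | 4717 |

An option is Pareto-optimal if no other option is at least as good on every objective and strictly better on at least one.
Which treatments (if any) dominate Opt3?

Opt5

Opt5: duration 1≤3, efficacy 66≥64, cost 722≤816 — dominates Opt3.
Others (Opt1, Opt2, Opt4, Opt6, Opt7, Opt8, Opt9) are each worse than Opt3 on at least one objective.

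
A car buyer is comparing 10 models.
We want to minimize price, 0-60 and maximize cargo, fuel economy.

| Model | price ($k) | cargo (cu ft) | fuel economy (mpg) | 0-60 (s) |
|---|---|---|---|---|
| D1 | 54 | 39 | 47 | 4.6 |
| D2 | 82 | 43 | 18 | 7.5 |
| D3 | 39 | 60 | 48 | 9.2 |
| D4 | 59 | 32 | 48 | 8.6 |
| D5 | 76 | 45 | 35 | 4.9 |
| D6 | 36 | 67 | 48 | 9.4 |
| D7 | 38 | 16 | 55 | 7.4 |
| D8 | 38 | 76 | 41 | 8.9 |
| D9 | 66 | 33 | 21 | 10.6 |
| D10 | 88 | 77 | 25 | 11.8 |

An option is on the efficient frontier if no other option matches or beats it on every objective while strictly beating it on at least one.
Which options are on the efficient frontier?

D1: not dominated (best 0-60).
D2: dominated by D5 (price 76≤82, cargo 45≥43, fuel economy 35≥18, 0-60 4.9≤7.5).
D3: not dominated.
D4: not dominated.
D5: not dominated.
D6: not dominated (best price).
D7: not dominated (best fuel economy).
D8: not dominated.
D9: dominated by D1 (price 54≤66, cargo 39≥33, fuel economy 47≥21, 0-60 4.6≤10.6).
D10: not dominated (best cargo).

D1, D3, D4, D5, D6, D7, D8, D10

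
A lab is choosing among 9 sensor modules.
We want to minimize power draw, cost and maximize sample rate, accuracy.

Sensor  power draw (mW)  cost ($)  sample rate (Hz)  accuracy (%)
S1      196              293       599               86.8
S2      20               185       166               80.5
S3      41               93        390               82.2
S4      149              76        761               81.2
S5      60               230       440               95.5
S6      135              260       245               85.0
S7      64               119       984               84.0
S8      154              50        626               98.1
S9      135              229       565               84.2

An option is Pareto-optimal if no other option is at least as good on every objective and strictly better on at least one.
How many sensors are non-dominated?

S1: dominated by S8 (power draw 154≤196, cost 50≤293, sample rate 626≥599, accuracy 98.1≥86.8).
S2: not dominated (best power draw).
S3: not dominated.
S4: not dominated.
S5: not dominated.
S6: dominated by S5 (power draw 60≤135, cost 230≤260, sample rate 440≥245, accuracy 95.5≥85.0).
S7: not dominated (best sample rate).
S8: not dominated (best cost).
S9: not dominated.
Pareto-optimal: S2, S3, S4, S5, S7, S8, S9 → 7.

7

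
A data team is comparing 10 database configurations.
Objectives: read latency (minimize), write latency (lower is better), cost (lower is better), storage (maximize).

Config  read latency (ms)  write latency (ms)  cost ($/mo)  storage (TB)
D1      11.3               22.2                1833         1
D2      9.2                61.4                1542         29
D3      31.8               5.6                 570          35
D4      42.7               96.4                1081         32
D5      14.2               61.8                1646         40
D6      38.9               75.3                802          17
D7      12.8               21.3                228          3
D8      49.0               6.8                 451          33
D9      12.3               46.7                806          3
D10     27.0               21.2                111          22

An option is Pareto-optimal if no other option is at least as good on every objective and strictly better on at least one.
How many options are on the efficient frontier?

8

D1: not dominated.
D2: not dominated (best read latency).
D3: not dominated (best write latency).
D4: dominated by D3 (read latency 31.8≤42.7, write latency 5.6≤96.4, cost 570≤1081, storage 35≥32).
D5: not dominated (best storage).
D6: dominated by D3 (read latency 31.8≤38.9, write latency 5.6≤75.3, cost 570≤802, storage 35≥17).
D7: not dominated.
D8: not dominated.
D9: not dominated.
D10: not dominated (best cost).
Pareto-optimal: D1, D2, D3, D5, D7, D8, D9, D10 → 8.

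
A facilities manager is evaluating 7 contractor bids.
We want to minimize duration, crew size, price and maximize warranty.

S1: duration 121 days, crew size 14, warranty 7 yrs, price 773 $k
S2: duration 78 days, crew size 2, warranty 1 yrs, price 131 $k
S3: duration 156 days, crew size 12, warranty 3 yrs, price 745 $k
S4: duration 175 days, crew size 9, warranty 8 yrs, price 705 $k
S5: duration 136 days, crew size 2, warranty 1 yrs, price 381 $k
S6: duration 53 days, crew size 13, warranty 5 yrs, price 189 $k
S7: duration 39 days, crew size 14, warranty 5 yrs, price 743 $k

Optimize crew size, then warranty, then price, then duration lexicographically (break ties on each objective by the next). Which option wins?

First minimize crew size: best is 2, kept {S2, S5}.
Then maximize warranty: best is 1, kept {S2, S5}.
Then minimize price: best is 131, kept {S2}.

S2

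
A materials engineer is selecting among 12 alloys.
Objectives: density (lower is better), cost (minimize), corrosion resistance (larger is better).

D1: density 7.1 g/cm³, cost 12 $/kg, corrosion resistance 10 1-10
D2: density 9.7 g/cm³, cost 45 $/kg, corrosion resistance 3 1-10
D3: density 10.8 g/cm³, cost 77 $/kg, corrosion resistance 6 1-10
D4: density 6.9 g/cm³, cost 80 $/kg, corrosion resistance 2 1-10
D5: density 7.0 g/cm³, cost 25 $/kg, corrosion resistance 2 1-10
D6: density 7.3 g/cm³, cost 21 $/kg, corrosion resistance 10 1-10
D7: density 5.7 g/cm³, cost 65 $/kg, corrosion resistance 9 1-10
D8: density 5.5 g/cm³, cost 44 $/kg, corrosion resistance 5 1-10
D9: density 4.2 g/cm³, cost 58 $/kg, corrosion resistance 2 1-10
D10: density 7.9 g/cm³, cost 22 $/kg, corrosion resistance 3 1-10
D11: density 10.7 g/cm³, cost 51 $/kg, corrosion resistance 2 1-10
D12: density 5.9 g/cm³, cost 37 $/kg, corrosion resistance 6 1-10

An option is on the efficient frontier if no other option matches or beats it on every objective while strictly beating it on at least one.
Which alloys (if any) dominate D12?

D1: worse on density (7.1 vs 5.9).
D2: worse on density (9.7 vs 5.9).
D3: worse on density (10.8 vs 5.9).
D4: worse on density (6.9 vs 5.9).
D5: worse on density (7.0 vs 5.9).
D6: worse on density (7.3 vs 5.9).
D7: worse on cost (65 vs 37).
D8: worse on cost (44 vs 37).
D9: worse on cost (58 vs 37).
D10: worse on density (7.9 vs 5.9).
D11: worse on density (10.7 vs 5.9).
No option dominates D12.

none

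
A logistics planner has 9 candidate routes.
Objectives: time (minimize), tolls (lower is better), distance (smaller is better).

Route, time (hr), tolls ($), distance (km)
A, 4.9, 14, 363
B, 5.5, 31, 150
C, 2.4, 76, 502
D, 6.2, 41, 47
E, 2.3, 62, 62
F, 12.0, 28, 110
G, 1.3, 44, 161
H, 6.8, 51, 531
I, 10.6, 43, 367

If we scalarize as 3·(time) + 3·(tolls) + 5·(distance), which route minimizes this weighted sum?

D

A: 3·4.9 + 3·14 + 5·363 = 1871.7
B: 3·5.5 + 3·31 + 5·150 = 859.5
C: 3·2.4 + 3·76 + 5·502 = 2745.2
D: 3·6.2 + 3·41 + 5·47 = 376.6
E: 3·2.3 + 3·62 + 5·62 = 502.9
F: 3·12.0 + 3·28 + 5·110 = 670.0
G: 3·1.3 + 3·44 + 5·161 = 940.9
H: 3·6.8 + 3·51 + 5·531 = 2828.4
I: 3·10.6 + 3·43 + 5·367 = 1995.8
Lowest: D at 376.6.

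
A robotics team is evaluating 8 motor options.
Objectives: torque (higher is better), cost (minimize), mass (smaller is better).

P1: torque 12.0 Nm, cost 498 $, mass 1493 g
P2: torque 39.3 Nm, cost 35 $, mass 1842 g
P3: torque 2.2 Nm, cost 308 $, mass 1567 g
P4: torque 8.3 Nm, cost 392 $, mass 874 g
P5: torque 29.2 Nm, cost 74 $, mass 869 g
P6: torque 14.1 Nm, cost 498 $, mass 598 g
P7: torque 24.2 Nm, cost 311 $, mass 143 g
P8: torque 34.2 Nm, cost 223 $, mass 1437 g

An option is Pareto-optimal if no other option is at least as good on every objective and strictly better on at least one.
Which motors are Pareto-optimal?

P1: dominated by P5 (torque 29.2≥12.0, cost 74≤498, mass 869≤1493).
P2: not dominated (best torque).
P3: dominated by P5 (torque 29.2≥2.2, cost 74≤308, mass 869≤1567).
P4: dominated by P5 (torque 29.2≥8.3, cost 74≤392, mass 869≤874).
P5: not dominated.
P6: dominated by P7 (torque 24.2≥14.1, cost 311≤498, mass 143≤598).
P7: not dominated (best mass).
P8: not dominated.

P2, P5, P7, P8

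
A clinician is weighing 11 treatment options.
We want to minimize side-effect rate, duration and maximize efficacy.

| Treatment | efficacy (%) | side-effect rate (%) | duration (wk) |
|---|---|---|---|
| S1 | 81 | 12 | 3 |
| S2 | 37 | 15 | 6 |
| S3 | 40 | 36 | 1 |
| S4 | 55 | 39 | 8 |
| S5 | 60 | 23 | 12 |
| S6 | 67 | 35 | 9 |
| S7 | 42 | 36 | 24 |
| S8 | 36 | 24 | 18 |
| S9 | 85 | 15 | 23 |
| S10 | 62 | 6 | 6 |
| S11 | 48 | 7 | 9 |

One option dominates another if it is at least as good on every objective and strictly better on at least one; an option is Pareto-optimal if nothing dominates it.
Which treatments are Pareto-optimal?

S1: not dominated.
S2: dominated by S1 (efficacy 81≥37, side-effect rate 12≤15, duration 3≤6).
S3: not dominated (best duration).
S4: dominated by S1 (efficacy 81≥55, side-effect rate 12≤39, duration 3≤8).
S5: dominated by S1 (efficacy 81≥60, side-effect rate 12≤23, duration 3≤12).
S6: dominated by S1 (efficacy 81≥67, side-effect rate 12≤35, duration 3≤9).
S7: dominated by S1 (efficacy 81≥42, side-effect rate 12≤36, duration 3≤24).
S8: dominated by S1 (efficacy 81≥36, side-effect rate 12≤24, duration 3≤18).
S9: not dominated (best efficacy).
S10: not dominated (best side-effect rate).
S11: dominated by S10 (efficacy 62≥48, side-effect rate 6≤7, duration 6≤9).

S1, S3, S9, S10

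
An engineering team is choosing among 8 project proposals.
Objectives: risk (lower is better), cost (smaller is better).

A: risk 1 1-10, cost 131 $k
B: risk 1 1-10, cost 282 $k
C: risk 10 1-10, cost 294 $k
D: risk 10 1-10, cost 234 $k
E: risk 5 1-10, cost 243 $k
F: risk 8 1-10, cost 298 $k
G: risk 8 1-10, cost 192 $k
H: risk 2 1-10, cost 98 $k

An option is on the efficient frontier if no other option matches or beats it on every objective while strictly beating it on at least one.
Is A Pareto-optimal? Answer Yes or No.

B: worse on cost (282 vs 131).
C: worse on risk (10 vs 1).
D: worse on risk (10 vs 1).
E: worse on risk (5 vs 1).
F: worse on risk (8 vs 1).
G: worse on risk (8 vs 1).
H: worse on risk (2 vs 1).
No option is at least as good as A on every objective and strictly better on one.

Yes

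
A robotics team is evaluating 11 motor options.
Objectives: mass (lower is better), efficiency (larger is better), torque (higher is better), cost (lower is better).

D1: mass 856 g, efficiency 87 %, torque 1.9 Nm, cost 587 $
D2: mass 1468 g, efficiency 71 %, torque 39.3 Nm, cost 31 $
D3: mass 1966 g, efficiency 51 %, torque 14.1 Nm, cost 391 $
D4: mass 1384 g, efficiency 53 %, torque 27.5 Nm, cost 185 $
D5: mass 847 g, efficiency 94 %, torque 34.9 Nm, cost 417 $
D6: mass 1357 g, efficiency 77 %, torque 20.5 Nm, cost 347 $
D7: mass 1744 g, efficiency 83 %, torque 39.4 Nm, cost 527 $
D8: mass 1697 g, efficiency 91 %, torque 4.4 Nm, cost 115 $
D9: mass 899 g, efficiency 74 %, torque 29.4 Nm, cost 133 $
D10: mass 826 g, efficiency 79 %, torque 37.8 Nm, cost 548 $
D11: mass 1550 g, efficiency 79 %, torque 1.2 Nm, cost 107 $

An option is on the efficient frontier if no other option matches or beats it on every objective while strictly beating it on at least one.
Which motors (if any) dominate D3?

D2, D4, D6, D9

D2: mass 1468≤1966, efficiency 71≥51, torque 39.3≥14.1, cost 31≤391 — dominates D3.
D4: mass 1384≤1966, efficiency 53≥51, torque 27.5≥14.1, cost 185≤391 — dominates D3.
D6: mass 1357≤1966, efficiency 77≥51, torque 20.5≥14.1, cost 347≤391 — dominates D3.
D9: mass 899≤1966, efficiency 74≥51, torque 29.4≥14.1, cost 133≤391 — dominates D3.
Others (D1, D5, D7, D8, D10, D11) are each worse than D3 on at least one objective.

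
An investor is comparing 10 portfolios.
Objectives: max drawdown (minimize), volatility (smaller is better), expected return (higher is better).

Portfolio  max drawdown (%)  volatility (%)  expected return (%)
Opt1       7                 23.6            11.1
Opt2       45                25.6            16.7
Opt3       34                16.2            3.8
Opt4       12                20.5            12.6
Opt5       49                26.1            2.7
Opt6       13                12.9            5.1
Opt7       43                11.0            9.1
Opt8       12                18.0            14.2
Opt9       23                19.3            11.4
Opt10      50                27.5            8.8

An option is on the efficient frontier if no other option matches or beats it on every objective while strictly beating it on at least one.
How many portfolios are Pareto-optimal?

5

Opt1: not dominated (best max drawdown).
Opt2: not dominated (best expected return).
Opt3: dominated by Opt6 (max drawdown 13≤34, volatility 12.9≤16.2, expected return 5.1≥3.8).
Opt4: dominated by Opt8 (max drawdown 12≤12, volatility 18.0≤20.5, expected return 14.2≥12.6).
Opt5: dominated by Opt1 (max drawdown 7≤49, volatility 23.6≤26.1, expected return 11.1≥2.7).
Opt6: not dominated.
Opt7: not dominated (best volatility).
Opt8: not dominated.
Opt9: dominated by Opt8 (max drawdown 12≤23, volatility 18.0≤19.3, expected return 14.2≥11.4).
Opt10: dominated by Opt1 (max drawdown 7≤50, volatility 23.6≤27.5, expected return 11.1≥8.8).
Pareto-optimal: Opt1, Opt2, Opt6, Opt7, Opt8 → 5.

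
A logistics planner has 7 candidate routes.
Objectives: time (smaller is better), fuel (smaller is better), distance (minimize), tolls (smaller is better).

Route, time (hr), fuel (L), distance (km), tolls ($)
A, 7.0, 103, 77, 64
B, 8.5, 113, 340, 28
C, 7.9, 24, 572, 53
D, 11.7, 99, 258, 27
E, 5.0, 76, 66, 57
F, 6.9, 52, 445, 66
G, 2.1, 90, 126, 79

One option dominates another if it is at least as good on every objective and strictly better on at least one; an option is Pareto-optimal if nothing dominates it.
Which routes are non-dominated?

A: dominated by E (time 5.0≤7.0, fuel 76≤103, distance 66≤77, tolls 57≤64).
B: not dominated.
C: not dominated (best fuel).
D: not dominated (best tolls).
E: not dominated (best distance).
F: not dominated.
G: not dominated (best time).

B, C, D, E, F, G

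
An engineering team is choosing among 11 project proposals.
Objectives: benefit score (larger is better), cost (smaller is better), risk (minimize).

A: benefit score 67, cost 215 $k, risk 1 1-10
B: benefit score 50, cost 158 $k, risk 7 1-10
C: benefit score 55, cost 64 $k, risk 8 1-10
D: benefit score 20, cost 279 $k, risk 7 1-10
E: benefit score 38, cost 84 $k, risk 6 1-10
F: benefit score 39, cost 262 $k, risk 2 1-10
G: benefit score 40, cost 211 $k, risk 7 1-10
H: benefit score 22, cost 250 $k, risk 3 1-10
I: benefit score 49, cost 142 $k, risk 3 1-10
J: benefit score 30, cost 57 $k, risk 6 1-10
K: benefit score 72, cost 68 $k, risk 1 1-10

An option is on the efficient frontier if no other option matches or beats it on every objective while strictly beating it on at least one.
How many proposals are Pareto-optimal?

3

A: dominated by K (benefit score 72≥67, cost 68≤215, risk 1≤1).
B: dominated by K (benefit score 72≥50, cost 68≤158, risk 1≤7).
C: not dominated.
D: dominated by A (benefit score 67≥20, cost 215≤279, risk 1≤7).
E: dominated by K (benefit score 72≥38, cost 68≤84, risk 1≤6).
F: dominated by A (benefit score 67≥39, cost 215≤262, risk 1≤2).
G: dominated by B (benefit score 50≥40, cost 158≤211, risk 7≤7).
H: dominated by A (benefit score 67≥22, cost 215≤250, risk 1≤3).
I: dominated by K (benefit score 72≥49, cost 68≤142, risk 1≤3).
J: not dominated (best cost).
K: not dominated (best benefit score).
Pareto-optimal: C, J, K → 3.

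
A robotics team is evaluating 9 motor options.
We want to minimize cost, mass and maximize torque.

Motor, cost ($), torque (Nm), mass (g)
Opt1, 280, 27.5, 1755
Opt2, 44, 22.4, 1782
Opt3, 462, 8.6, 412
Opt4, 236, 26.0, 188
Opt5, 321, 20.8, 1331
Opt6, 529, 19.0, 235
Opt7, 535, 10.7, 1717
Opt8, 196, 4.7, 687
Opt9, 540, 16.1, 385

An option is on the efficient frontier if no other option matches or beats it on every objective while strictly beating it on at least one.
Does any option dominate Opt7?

Yes

Opt4 vs Opt7: cost 236≤535, torque 26.0≥10.7, mass 188≤1717 — Opt4 is at least as good on every objective and strictly better on at least one, so Opt4 dominates Opt7.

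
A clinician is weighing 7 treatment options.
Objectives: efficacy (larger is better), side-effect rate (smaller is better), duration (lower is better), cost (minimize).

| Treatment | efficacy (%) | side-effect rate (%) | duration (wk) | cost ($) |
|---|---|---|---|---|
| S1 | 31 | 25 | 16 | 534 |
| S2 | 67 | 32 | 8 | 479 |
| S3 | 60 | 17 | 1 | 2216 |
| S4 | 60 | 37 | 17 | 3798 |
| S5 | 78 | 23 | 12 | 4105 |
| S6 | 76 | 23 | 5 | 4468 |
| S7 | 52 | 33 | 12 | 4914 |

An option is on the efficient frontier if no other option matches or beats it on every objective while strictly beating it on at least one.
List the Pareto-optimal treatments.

S1: not dominated.
S2: not dominated (best cost).
S3: not dominated (best side-effect rate).
S4: dominated by S2 (efficacy 67≥60, side-effect rate 32≤37, duration 8≤17, cost 479≤3798).
S5: not dominated (best efficacy).
S6: not dominated.
S7: dominated by S2 (efficacy 67≥52, side-effect rate 32≤33, duration 8≤12, cost 479≤4914).

S1, S2, S3, S5, S6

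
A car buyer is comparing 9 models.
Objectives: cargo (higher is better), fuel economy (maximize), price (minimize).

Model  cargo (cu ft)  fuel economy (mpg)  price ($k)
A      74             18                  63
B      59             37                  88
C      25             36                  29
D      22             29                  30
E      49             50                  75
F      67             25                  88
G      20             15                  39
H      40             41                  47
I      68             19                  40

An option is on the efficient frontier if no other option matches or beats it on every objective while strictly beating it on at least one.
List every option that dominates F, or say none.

none

A: worse on fuel economy (18 vs 25).
B: worse on cargo (59 vs 67).
C: worse on cargo (25 vs 67).
D: worse on cargo (22 vs 67).
E: worse on cargo (49 vs 67).
G: worse on cargo (20 vs 67).
H: worse on cargo (40 vs 67).
I: worse on fuel economy (19 vs 25).
No option dominates F.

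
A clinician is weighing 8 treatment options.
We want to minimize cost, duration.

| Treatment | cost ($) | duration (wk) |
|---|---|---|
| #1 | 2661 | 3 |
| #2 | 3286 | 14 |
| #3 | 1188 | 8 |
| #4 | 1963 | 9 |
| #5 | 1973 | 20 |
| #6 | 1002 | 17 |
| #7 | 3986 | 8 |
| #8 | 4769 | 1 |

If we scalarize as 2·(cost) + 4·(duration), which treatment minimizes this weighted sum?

#1: 2·2661 + 4·3 = 5334
#2: 2·3286 + 4·14 = 6628
#3: 2·1188 + 4·8 = 2408
#4: 2·1963 + 4·9 = 3962
#5: 2·1973 + 4·20 = 4026
#6: 2·1002 + 4·17 = 2072
#7: 2·3986 + 4·8 = 8004
#8: 2·4769 + 4·1 = 9542
Lowest: #6 at 2072.

#6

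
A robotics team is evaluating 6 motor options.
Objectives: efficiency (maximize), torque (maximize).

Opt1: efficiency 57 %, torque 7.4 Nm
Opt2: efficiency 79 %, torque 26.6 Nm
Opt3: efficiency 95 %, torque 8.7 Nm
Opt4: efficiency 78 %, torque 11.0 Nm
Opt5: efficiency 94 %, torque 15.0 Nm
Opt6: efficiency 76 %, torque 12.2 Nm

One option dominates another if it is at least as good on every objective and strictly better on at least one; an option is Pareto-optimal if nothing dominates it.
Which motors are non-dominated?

Opt2, Opt3, Opt5

Opt1: dominated by Opt2 (efficiency 79≥57, torque 26.6≥7.4).
Opt2: not dominated (best torque).
Opt3: not dominated (best efficiency).
Opt4: dominated by Opt2 (efficiency 79≥78, torque 26.6≥11.0).
Opt5: not dominated.
Opt6: dominated by Opt2 (efficiency 79≥76, torque 26.6≥12.2).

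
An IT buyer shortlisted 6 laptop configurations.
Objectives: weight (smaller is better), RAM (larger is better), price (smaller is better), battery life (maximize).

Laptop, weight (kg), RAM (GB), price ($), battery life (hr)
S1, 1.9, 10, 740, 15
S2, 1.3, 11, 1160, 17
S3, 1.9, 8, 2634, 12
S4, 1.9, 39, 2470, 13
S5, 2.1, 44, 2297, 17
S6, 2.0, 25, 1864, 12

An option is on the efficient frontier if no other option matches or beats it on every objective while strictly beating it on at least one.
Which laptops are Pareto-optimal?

S1: not dominated (best price).
S2: not dominated (best weight).
S3: dominated by S1 (weight 1.9≤1.9, RAM 10≥8, price 740≤2634, battery life 15≥12).
S4: not dominated.
S5: not dominated (best RAM).
S6: not dominated.

S1, S2, S4, S5, S6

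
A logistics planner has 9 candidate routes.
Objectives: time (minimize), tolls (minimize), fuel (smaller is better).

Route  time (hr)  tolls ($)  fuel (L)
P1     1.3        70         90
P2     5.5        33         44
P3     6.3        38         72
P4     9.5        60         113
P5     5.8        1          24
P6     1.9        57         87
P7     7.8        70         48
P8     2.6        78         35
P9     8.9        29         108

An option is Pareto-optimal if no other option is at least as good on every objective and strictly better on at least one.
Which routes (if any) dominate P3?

P2, P5

P2: time 5.5≤6.3, tolls 33≤38, fuel 44≤72 — dominates P3.
P5: time 5.8≤6.3, tolls 1≤38, fuel 24≤72 — dominates P3.
Others (P1, P4, P6, P7, P8, P9) are each worse than P3 on at least one objective.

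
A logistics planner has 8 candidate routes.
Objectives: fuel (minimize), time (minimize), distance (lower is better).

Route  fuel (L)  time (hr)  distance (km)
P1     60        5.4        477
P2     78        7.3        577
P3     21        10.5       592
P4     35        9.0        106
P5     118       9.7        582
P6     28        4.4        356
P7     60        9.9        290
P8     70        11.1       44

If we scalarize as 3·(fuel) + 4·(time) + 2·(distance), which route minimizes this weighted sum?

P8

P1: 3·60 + 4·5.4 + 2·477 = 1155.6
P2: 3·78 + 4·7.3 + 2·577 = 1417.2
P3: 3·21 + 4·10.5 + 2·592 = 1289.0
P4: 3·35 + 4·9.0 + 2·106 = 353.0
P5: 3·118 + 4·9.7 + 2·582 = 1556.8
P6: 3·28 + 4·4.4 + 2·356 = 813.6
P7: 3·60 + 4·9.9 + 2·290 = 799.6
P8: 3·70 + 4·11.1 + 2·44 = 342.4
Lowest: P8 at 342.4.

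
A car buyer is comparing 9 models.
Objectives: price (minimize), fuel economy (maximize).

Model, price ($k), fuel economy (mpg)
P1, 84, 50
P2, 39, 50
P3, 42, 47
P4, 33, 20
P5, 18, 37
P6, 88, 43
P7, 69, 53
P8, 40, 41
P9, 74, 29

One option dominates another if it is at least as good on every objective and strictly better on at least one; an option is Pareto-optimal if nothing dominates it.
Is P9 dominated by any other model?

P2 vs P9: price 39≤74, fuel economy 50≥29 — P2 is at least as good on every objective and strictly better on at least one, so P2 dominates P9.

Yes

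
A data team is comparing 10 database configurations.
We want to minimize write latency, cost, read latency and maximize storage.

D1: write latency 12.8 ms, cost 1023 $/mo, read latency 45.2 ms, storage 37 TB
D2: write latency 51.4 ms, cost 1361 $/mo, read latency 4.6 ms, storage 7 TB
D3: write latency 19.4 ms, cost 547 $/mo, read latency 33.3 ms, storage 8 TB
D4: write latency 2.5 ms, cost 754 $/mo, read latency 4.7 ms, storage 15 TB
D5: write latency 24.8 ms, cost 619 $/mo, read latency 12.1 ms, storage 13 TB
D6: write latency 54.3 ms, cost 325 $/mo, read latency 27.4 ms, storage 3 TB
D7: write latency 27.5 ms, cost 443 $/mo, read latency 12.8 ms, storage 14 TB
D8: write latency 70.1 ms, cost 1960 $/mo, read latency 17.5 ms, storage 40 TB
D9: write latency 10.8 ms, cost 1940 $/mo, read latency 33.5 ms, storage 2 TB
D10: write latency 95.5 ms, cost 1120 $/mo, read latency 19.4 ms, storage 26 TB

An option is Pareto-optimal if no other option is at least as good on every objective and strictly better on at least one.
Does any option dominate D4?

D1: worse on write latency (12.8 vs 2.5).
D2: worse on write latency (51.4 vs 2.5).
D3: worse on write latency (19.4 vs 2.5).
D5: worse on write latency (24.8 vs 2.5).
D6: worse on write latency (54.3 vs 2.5).
D7: worse on write latency (27.5 vs 2.5).
D8: worse on write latency (70.1 vs 2.5).
D9: worse on write latency (10.8 vs 2.5).
D10: worse on write latency (95.5 vs 2.5).
No option is at least as good as D4 on every objective and strictly better on one.

No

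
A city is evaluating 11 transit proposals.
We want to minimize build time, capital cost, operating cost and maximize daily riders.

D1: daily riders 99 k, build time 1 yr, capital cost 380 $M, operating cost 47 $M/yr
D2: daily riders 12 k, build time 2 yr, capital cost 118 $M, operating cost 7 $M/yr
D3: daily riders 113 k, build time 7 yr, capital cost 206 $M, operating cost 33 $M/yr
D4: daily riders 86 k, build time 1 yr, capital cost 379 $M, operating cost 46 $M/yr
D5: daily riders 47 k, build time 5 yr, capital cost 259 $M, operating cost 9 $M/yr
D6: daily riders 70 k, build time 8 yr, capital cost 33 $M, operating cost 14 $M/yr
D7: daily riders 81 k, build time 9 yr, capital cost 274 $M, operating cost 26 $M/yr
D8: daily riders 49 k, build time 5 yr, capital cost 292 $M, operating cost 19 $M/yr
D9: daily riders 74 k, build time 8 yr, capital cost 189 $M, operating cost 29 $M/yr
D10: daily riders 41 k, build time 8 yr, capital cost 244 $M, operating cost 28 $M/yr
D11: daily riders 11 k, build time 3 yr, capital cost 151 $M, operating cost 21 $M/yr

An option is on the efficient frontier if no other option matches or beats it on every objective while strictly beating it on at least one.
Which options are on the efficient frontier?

D1, D2, D3, D4, D5, D6, D7, D8, D9

D1: not dominated.
D2: not dominated (best operating cost).
D3: not dominated (best daily riders).
D4: not dominated.
D5: not dominated.
D6: not dominated (best capital cost).
D7: not dominated.
D8: not dominated.
D9: not dominated.
D10: dominated by D6 (daily riders 70≥41, build time 8≤8, capital cost 33≤244, operating cost 14≤28).
D11: dominated by D2 (daily riders 12≥11, build time 2≤3, capital cost 118≤151, operating cost 7≤21).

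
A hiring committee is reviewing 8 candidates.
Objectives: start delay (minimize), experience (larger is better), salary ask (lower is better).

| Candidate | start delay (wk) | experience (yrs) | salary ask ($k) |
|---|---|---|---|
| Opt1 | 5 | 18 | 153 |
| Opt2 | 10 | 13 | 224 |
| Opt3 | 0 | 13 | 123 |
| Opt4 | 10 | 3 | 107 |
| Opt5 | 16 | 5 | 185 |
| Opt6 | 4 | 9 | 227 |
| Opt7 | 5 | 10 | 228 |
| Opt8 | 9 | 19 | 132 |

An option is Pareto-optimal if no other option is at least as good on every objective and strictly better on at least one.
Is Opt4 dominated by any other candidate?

No

Opt1: worse on salary ask (153 vs 107).
Opt2: worse on salary ask (224 vs 107).
Opt3: worse on salary ask (123 vs 107).
Opt5: worse on start delay (16 vs 10).
Opt6: worse on salary ask (227 vs 107).
Opt7: worse on salary ask (228 vs 107).
Opt8: worse on salary ask (132 vs 107).
No option is at least as good as Opt4 on every objective and strictly better on one.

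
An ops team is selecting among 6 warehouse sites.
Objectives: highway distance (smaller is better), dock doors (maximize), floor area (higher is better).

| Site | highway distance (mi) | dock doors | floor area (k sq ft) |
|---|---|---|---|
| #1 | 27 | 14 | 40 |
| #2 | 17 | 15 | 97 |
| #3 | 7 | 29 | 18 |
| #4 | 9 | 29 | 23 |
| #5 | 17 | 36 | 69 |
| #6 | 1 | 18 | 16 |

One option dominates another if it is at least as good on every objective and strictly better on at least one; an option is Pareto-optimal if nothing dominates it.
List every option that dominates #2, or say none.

none

#1: worse on highway distance (27 vs 17).
#3: worse on floor area (18 vs 97).
#4: worse on floor area (23 vs 97).
#5: worse on floor area (69 vs 97).
#6: worse on floor area (16 vs 97).
No option dominates #2.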